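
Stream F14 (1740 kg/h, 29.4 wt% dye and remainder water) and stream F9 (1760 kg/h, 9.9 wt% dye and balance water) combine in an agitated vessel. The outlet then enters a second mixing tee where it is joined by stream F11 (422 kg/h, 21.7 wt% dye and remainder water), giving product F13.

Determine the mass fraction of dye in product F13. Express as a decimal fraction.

Overall, product flow = 3922 kg/h.
dye in = 1740×0.294 + 1760×0.099 + 422×0.217 = 777.37 kg/h.
dye fraction in F13 = 0.1982.

0.1982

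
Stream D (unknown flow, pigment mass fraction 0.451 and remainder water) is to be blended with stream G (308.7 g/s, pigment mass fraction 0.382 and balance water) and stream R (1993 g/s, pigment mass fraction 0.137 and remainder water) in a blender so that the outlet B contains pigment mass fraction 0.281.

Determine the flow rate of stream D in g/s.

1505 g/s

Let D be the unknown flow. Total out = 2301.7 + D.
pigment balance: 390.96 + 0.451·D = 0.281·(2301.7 + D)
(0.451 − 0.281)·D = 0.281×2301.7 − 390.96 = 255.81
D = 255.81 / 0.170 = 1504.8 g/s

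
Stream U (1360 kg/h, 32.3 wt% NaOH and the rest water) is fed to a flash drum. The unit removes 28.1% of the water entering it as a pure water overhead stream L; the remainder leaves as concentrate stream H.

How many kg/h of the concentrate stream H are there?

1101 kg/h

water entering = 1360×0.677 = 920.72 kg/h; overhead removed = 0.281×920.72 = 258.72 kg/h.
Concentrate = 1360 − 258.72 = 1101.3 kg/h.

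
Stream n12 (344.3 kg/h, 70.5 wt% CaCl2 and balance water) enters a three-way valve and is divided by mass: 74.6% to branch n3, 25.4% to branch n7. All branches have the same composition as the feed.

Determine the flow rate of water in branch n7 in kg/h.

Branch n7 total = 0.254×344.3 = 87.452 kg/h.
water in n7 = 0.295×87.452 = 25.798 kg/h.

25.8 kg/h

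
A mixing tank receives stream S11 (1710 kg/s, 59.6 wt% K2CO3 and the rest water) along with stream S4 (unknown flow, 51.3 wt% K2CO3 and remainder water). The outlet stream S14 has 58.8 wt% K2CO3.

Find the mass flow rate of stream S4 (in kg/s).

Let S4 be the unknown flow. Total out = 1710 + S4.
K2CO3 balance: 1019.2 + 0.513·S4 = 0.588·(1710 + S4)
(0.513 − 0.588)·S4 = 0.588×1710 − 1019.2 = -13.68
S4 = -13.68 / -0.075 = 182.4 kg/s

182.4 kg/s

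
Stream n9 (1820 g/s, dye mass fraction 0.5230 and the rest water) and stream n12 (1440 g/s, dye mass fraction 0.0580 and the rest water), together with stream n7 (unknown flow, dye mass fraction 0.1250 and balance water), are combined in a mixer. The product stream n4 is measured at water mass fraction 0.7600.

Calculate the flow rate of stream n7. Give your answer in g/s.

2200 g/s

Let n7 be the unknown flow. Total out = 3260 + n7.
water balance: 2224.6 + 0.875·n7 = 0.760·(3260 + n7)
(0.875 − 0.760)·n7 = 0.760×3260 − 2224.6 = 252.98
n7 = 252.98 / 0.115 = 2199.8 g/s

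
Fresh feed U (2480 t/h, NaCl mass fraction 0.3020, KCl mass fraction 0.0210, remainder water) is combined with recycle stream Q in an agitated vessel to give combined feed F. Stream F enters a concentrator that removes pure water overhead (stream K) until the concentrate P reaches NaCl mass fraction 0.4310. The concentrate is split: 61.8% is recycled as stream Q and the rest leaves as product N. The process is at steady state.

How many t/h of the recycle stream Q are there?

Overall NaCl balance (none leaves overhead): NaCl in fresh feed = NaCl in product, i.e. 2480×0.302 = (1−0.618)·P·0.431.
P = 748.96/(0.431×0.382) = 4549 t/h.
Recycle Q = 0.618×4549 = 2811.3 t/h.

2811 t/h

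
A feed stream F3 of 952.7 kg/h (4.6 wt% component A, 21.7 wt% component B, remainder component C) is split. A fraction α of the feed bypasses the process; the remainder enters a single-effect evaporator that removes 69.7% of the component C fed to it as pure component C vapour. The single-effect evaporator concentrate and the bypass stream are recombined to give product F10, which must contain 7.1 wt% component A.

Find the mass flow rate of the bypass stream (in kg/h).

All 952.7×0.046 = 43.824 kg/h of component A reaches F10, so F10 = 43.824/0.071 = 617.24 kg/h and vapour = 335.46 kg/h.
The evaporator receives (1−α)·952.7 of feed at 0.737 component C and removes 0.697 of that component C:
0.697×0.737×(1−α)×952.7 = 335.46
(1−α) = 335.46/489.39 = 0.6855;  α = 0.3145.
Bypass flow = 0.3145×952.7 = 299.66 kg/h.

299.7 kg/h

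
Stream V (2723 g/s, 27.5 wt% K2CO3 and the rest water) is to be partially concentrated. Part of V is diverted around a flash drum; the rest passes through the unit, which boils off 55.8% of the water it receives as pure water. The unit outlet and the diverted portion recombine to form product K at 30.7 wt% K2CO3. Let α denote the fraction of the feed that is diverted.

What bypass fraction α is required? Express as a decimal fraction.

All 2723×0.275 = 748.83 g/s of K2CO3 reaches K, so K = 748.83/0.307 = 2439.2 g/s and vapour = 283.83 g/s.
The evaporator receives (1−α)·2723 of feed at 0.725 water and removes 0.558 of that water:
0.558×0.725×(1−α)×2723 = 283.83
(1−α) = 283.83/1101.6 = 0.2577;  α = 0.7423.

0.742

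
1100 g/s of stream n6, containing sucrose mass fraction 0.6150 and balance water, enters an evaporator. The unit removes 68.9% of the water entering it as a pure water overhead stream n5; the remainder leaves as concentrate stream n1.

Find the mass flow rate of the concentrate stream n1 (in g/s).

water entering = 1100×0.385 = 423.5 g/s; overhead removed = 0.689×423.5 = 291.79 g/s.
Concentrate = 1100 − 291.79 = 808.21 g/s.

808.2 g/s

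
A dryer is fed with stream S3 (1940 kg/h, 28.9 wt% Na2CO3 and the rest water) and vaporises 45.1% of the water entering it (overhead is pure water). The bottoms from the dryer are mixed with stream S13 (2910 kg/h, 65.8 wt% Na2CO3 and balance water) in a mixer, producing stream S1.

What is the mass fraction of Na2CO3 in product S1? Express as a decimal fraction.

Vapour removed = 0.451×0.711×1940 = 622.08 kg/h; concentrate = 1317.9 kg/h.
Na2CO3 reaching the mixer = 560.66 (from concentrate) + 2910×0.658 = 2475.4 kg/h.
Product flow = 1317.9 + 2910 = 4227.9 kg/h; Na2CO3 fraction = 0.585.

0.585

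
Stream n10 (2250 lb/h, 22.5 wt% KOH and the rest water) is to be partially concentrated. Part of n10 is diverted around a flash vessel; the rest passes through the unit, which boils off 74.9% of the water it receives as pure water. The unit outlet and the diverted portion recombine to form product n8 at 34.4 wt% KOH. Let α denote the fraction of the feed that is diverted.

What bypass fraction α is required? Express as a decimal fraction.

All 2250×0.225 = 506.25 lb/h of KOH reaches n8, so n8 = 506.25/0.344 = 1471.7 lb/h and vapour = 778.34 lb/h.
The evaporator receives (1−α)·2250 of feed at 0.775 water and removes 0.749 of that water:
0.749×0.775×(1−α)×2250 = 778.34
(1−α) = 778.34/1306.1 = 0.5959;  α = 0.4041.

0.404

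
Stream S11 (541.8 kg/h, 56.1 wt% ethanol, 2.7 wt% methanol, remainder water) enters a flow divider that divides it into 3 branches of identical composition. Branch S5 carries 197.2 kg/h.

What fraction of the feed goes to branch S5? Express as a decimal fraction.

0.364

Fraction to S5 = 197.2/541.8 = 0.3640.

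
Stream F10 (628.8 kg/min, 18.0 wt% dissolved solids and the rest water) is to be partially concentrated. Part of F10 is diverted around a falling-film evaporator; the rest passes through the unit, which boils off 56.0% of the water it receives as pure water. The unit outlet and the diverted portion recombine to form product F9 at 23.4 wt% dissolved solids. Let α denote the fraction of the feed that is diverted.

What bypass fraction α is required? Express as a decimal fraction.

0.497

All 628.8×0.180 = 113.18 kg/min of dissolved solids reaches F9, so F9 = 113.18/0.234 = 483.69 kg/min and vapour = 145.11 kg/min.
The evaporator receives (1−α)·628.8 of feed at 0.820 water and removes 0.560 of that water:
0.560×0.820×(1−α)×628.8 = 145.11
(1−α) = 145.11/288.74 = 0.5025;  α = 0.4975.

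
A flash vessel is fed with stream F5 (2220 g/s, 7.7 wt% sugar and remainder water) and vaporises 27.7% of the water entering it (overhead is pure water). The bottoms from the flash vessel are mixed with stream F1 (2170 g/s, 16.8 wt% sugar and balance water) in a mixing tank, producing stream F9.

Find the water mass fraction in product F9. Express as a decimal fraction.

0.860

Vapour removed = 0.277×0.923×2220 = 567.59 g/s; concentrate = 1652.4 g/s.
water reaching the mixer = 1481.5 (from concentrate) + 2170×0.832 = 3286.9 g/s.
Product flow = 1652.4 + 2170 = 3822.4 g/s; water fraction = 0.860.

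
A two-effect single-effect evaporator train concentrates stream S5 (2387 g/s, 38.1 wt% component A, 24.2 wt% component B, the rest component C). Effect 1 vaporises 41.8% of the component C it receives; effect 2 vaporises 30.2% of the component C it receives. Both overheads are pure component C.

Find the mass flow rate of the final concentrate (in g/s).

component C in feed = 2387×0.377 = 899.9 g/s.
After stage 1: component C left = (1−0.418)×899.9 = 523.74; stream total = 2010.8 g/s.
After stage 2: component C left = (1−0.302)×523.74 = 365.57; final concentrate = 1852.7 g/s.

1853 g/s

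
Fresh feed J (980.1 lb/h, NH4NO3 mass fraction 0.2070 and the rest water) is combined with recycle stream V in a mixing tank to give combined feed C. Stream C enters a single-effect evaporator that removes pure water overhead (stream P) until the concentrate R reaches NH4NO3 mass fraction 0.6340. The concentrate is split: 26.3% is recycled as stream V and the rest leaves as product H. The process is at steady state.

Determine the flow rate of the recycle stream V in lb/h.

Overall NH4NO3 balance (none leaves overhead): NH4NO3 in fresh feed = NH4NO3 in product, i.e. 980.1×0.207 = (1−0.263)·R·0.634.
R = 202.88/(0.634×0.737) = 434.19 lb/h.
Recycle V = 0.263×434.19 = 114.19 lb/h.

114.2 lb/h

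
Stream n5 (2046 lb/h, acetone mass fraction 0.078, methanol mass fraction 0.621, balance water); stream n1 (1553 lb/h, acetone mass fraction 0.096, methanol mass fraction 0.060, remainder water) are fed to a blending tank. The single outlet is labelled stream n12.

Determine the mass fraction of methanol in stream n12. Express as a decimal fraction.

0.379

Total flow out = 2046 + 1553 = 3599 lb/h.
methanol in = 2046×0.621 + 1553×0.060 = 1363.7 lb/h.
methanol mass fraction in n12 = 1363.7/3599 = 0.379.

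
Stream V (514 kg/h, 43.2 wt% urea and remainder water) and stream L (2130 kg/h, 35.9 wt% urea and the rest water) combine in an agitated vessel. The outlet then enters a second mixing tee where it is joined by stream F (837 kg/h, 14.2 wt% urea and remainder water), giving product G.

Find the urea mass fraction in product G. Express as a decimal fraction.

Overall, product flow = 3481 kg/h.
urea in = 514×0.432 + 2130×0.359 + 837×0.142 = 1105.6 kg/h.
urea fraction in G = 0.3176.

0.3176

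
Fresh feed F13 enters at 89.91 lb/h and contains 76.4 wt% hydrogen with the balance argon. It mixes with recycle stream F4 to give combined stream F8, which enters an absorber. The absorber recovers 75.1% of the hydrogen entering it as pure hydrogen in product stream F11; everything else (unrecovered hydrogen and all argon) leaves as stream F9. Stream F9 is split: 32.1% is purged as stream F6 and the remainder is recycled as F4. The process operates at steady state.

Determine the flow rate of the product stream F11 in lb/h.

hydrogen in F8: m_A = 89.91×0.764 + (1−0.321)·(1−0.751)·m_A, so m_A = 68.691/0.8309 = 82.668 lb/h.
Product F11 = 0.751×82.668 = 62.084 lb/h.

62.08 lb/h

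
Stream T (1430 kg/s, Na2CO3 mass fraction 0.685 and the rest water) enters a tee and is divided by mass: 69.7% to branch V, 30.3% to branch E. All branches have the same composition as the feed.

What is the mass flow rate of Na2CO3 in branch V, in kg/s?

Branch V total = 0.697×1430 = 996.71 kg/s.
Na2CO3 in V = 0.685×996.71 = 682.75 kg/s.

682.7 kg/s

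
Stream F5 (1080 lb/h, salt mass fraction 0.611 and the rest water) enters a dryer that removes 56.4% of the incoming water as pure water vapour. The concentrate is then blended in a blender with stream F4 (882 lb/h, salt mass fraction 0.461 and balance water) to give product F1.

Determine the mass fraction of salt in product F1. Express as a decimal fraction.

0.618

Vapour removed = 0.564×0.389×1080 = 236.95 lb/h; concentrate = 843.05 lb/h.
salt reaching the mixer = 659.88 (from concentrate) + 882×0.461 = 1066.5 lb/h.
Product flow = 843.05 + 882 = 1725.1 lb/h; salt fraction = 0.618.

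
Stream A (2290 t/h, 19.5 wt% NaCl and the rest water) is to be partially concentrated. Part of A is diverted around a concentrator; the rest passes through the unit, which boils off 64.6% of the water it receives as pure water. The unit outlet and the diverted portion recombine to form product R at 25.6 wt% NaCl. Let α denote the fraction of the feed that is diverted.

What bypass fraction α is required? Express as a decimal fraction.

All 2290×0.195 = 446.55 t/h of NaCl reaches R, so R = 446.55/0.256 = 1744.3 t/h and vapour = 545.66 t/h.
The evaporator receives (1−α)·2290 of feed at 0.805 water and removes 0.646 of that water:
0.646×0.805×(1−α)×2290 = 545.66
(1−α) = 545.66/1190.9 = 0.4582;  α = 0.5418.

0.542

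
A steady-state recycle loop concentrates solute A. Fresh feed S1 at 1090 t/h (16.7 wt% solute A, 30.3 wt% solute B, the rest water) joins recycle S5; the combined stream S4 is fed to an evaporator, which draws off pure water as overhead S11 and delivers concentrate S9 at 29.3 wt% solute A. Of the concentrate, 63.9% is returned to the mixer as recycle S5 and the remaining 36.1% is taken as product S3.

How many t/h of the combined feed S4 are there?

Overall solute A balance (none leaves overhead): solute A in fresh feed = solute A in product, i.e. 1090×0.167 = (1−0.639)·S9·0.293.
S9 = 182.03/(0.293×0.361) = 1720.9 t/h.
Recycle S5 = 0.639×1720.9 = 1099.7 t/h.
Combined feed S4 = 1090 + 1099.7 = 2189.7 t/h.

2190 t/h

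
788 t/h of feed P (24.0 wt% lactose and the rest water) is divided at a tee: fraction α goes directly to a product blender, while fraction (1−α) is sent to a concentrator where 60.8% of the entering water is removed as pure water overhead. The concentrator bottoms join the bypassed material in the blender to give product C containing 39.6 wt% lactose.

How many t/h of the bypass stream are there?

116.2 t/h

All 788×0.240 = 189.12 t/h of lactose reaches C, so C = 189.12/0.396 = 477.58 t/h and vapour = 310.42 t/h.
The evaporator receives (1−α)·788 of feed at 0.760 water and removes 0.608 of that water:
0.608×0.760×(1−α)×788 = 310.42
(1−α) = 310.42/364.12 = 0.8525;  α = 0.1475.
Bypass flow = 0.1475×788 = 116.2 t/h.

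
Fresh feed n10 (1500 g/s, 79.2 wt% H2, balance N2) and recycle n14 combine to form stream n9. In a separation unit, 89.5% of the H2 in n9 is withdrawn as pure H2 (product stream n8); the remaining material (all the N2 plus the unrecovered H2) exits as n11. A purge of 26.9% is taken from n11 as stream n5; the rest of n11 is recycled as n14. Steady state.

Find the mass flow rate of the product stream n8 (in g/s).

H2 in n9: m_A = 1500×0.792 + (1−0.269)·(1−0.895)·m_A, so m_A = 1188/0.9232 = 1286.8 g/s.
Product n8 = 0.895×1286.8 = 1151.7 g/s.

1152 g/s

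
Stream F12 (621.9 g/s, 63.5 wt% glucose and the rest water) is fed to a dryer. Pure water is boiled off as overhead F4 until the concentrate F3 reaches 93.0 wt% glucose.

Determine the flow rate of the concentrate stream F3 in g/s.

glucose is conserved: 621.9×0.635 = 394.91 g/s all reports to the concentrate.
Concentrate = 394.91/(target fraction) = 424.63 g/s.

424.6 g/s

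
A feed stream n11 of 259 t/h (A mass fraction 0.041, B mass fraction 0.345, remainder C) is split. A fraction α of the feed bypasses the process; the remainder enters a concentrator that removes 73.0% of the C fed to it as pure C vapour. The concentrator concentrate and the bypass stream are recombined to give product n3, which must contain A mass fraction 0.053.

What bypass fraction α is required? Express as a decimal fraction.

All 259×0.041 = 10.619 t/h of A reaches n3, so n3 = 10.619/0.053 = 200.36 t/h and vapour = 58.642 t/h.
The evaporator receives (1−α)·259 of feed at 0.614 C and removes 0.730 of that C:
0.730×0.614×(1−α)×259 = 58.642
(1−α) = 58.642/116.09 = 0.5051;  α = 0.4949.

0.495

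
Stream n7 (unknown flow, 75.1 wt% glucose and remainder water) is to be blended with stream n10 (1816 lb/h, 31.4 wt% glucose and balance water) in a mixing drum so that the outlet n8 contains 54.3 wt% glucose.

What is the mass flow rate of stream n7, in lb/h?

Let n7 be the unknown flow. Total out = 1816 + n7.
glucose balance: 570.22 + 0.751·n7 = 0.543·(1816 + n7)
(0.751 − 0.543)·n7 = 0.543×1816 − 570.22 = 415.86
n7 = 415.86 / 0.208 = 1999.3 lb/h

1999 lb/h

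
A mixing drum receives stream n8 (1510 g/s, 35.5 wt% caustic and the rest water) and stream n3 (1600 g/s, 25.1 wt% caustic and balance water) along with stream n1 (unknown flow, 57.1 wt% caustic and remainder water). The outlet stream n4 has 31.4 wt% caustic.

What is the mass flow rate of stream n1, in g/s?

151.3 g/s

Let n1 be the unknown flow. Total out = 3110 + n1.
caustic balance: 937.65 + 0.571·n1 = 0.314·(3110 + n1)
(0.571 − 0.314)·n1 = 0.314×3110 − 937.65 = 38.89
n1 = 38.89 / 0.257 = 151.32 g/s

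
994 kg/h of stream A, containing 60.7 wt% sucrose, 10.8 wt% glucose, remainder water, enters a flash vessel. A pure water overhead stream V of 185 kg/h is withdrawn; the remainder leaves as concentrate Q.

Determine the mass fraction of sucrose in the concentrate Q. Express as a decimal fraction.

0.746

sucrose is not removed: 994×0.607 = 603.36 kg/h of sucrose enters Q.
Concentrate = 994 − 185 = 809 kg/h.
Mass fraction = 603.36/809 = 0.746.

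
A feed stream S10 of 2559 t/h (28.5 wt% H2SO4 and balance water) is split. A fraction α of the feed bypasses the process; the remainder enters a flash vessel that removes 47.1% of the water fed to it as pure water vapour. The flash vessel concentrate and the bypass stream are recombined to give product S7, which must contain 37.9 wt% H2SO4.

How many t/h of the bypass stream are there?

All 2559×0.285 = 729.31 t/h of H2SO4 reaches S7, so S7 = 729.31/0.379 = 1924.3 t/h and vapour = 634.69 t/h.
The evaporator receives (1−α)·2559 of feed at 0.715 water and removes 0.471 of that water:
0.471×0.715×(1−α)×2559 = 634.69
(1−α) = 634.69/861.78 = 0.7365;  α = 0.2635.
Bypass flow = 0.2635×2559 = 674.34 t/h.

674.3 t/h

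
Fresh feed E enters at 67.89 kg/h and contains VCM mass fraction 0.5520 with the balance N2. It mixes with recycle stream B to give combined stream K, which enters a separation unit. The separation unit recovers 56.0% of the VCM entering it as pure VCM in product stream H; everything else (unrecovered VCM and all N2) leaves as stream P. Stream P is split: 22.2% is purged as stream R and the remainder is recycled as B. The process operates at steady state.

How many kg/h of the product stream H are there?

31.91 kg/h

VCM in K: m_A = 67.89×0.552 + (1−0.222)·(1−0.560)·m_A, so m_A = 37.475/0.6577 = 56.981 kg/h.
Product H = 0.560×56.981 = 31.909 kg/h.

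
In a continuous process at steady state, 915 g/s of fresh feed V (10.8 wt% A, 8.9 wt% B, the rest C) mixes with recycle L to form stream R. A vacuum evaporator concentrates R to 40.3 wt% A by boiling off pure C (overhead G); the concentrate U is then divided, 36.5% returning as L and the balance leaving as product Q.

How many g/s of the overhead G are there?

Overall A balance (none leaves overhead): A in fresh feed = A in product, i.e. 915×0.108 = (1−0.365)·U·0.403.
U = 98.82/(0.403×0.635) = 386.16 g/s.
Recycle L = 0.365×386.16 = 140.95 g/s.
Combined feed R = 915 + 140.95 = 1055.9 g/s.
Overhead G = R − U = 1055.9 − 386.16 = 669.79 g/s.

669.8 g/s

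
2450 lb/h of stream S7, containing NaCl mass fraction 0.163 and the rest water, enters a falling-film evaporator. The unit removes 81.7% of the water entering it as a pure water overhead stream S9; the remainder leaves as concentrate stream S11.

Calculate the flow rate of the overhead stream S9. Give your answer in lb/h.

water entering = 2450×0.837 = 2050.7 lb/h; overhead removed = 0.817×2050.7 = 1675.4 lb/h.

1675 lb/h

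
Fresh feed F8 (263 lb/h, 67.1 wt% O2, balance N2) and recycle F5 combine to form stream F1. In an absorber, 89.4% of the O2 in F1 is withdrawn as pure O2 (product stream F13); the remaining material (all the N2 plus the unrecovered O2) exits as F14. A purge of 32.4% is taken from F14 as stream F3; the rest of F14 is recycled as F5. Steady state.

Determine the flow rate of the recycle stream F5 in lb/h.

N2 enters only via F8 and leaves only via the purge: 263×0.329 = 0.324×(N2 in F14), and the absorber passes all N2, so N2 in F1 = N2 in F14 = 267.06 lb/h.
O2 in F1: m_A = 263×0.671 + (1−0.324)·(1−0.894)·m_A, so m_A = 176.47/0.9283 = 190.09 lb/h.
F14 = (1−0.894)×190.09 + 267.06 = 287.21 lb/h.
Recycle F5 = (1−0.324)×287.21 = 194.15 lb/h.

194.2 lb/h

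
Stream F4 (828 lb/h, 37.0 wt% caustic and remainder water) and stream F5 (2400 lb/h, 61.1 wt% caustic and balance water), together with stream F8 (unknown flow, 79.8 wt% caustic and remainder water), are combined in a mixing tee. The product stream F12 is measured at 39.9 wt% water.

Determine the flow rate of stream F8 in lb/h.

Let F8 be the unknown flow. Total out = 3228 + F8.
water balance: 1455.2 + 0.202·F8 = 0.399·(3228 + F8)
(0.202 − 0.399)·F8 = 0.399×3228 − 1455.2 = -167.27
F8 = -167.27 / -0.197 = 849.08 lb/h

849.1 lb/h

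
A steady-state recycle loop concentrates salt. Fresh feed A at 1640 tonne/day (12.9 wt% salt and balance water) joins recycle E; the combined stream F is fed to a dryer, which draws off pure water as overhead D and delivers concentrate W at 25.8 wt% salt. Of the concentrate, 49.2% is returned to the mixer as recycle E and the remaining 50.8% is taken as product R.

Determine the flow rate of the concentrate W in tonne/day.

1614 tonne/day

Overall salt balance (none leaves overhead): salt in fresh feed = salt in product, i.e. 1640×0.129 = (1−0.492)·W·0.258.
W = 211.56/(0.258×0.508) = 1614.2 tonne/day.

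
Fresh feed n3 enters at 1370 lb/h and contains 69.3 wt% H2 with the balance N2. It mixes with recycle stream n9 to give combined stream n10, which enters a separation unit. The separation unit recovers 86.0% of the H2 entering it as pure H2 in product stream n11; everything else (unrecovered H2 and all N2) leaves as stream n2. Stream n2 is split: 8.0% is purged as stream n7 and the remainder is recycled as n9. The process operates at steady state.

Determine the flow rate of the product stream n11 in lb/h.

H2 in n10: m_A = 1370×0.693 + (1−0.080)·(1−0.860)·m_A, so m_A = 949.41/0.8712 = 1089.8 lb/h.
Product n11 = 0.860×1089.8 = 937.2 lb/h.

937.2 lb/h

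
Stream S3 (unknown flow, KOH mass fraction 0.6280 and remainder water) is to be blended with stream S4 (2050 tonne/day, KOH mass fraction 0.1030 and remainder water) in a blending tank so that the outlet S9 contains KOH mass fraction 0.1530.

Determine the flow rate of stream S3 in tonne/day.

215.8 tonne/day

Let S3 be the unknown flow. Total out = 2050 + S3.
KOH balance: 211.15 + 0.628·S3 = 0.153·(2050 + S3)
(0.628 − 0.153)·S3 = 0.153×2050 − 211.15 = 102.5
S3 = 102.5 / 0.475 = 215.79 tonne/day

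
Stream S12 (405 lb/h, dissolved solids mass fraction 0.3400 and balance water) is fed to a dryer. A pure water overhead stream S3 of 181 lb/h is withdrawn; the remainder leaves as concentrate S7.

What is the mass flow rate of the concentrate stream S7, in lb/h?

Concentrate = 405 − 181 = 224 lb/h.

224 lb/h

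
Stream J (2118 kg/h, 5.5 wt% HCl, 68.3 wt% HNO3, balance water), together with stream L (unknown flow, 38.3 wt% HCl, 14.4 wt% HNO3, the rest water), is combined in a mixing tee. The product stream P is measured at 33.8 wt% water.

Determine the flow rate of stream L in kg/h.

1192 kg/h

Let L be the unknown flow. Total out = 2118 + L.
water balance: 554.92 + 0.473·L = 0.338·(2118 + L)
(0.473 − 0.338)·L = 0.338×2118 − 554.92 = 160.97
L = 160.97 / 0.135 = 1192.4 kg/h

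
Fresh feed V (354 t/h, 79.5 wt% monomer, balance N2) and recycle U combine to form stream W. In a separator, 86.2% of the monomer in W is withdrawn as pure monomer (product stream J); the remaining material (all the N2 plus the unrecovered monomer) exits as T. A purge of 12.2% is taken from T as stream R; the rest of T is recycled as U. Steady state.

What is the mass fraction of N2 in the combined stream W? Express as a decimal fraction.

0.650

N2 enters only via V and leaves only via the purge: 354×0.205 = 0.122×(N2 in T), and the separator passes all N2, so N2 in W = N2 in T = 594.84 t/h.
monomer in W: m_A = 354×0.795 + (1−0.122)·(1−0.862)·m_A, so m_A = 281.43/0.8788 = 320.23 t/h.
W = 320.23 + 594.84 = 915.07 t/h.
N2 fraction in W = 594.84/915.07 = 0.650.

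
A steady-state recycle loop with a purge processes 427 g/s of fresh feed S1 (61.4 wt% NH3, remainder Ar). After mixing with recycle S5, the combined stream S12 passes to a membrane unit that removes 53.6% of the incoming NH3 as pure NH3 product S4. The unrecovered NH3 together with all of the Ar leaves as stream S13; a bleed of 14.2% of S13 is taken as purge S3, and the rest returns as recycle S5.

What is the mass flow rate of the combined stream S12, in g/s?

Ar enters only via S1 and leaves only via the purge: 427×0.386 = 0.142×(Ar in S13), and the membrane unit passes all Ar, so Ar in S12 = Ar in S13 = 1160.7 g/s.
NH3 in S12: m_A = 427×0.614 + (1−0.142)·(1−0.536)·m_A, so m_A = 262.18/0.6019 = 435.59 g/s.
S12 = 435.59 + 1160.7 = 1596.3 g/s.

1596 g/s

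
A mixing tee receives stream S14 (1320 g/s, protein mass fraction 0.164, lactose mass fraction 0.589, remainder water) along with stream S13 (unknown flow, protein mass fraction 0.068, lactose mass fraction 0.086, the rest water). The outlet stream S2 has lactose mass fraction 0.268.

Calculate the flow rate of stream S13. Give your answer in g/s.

Let S13 be the unknown flow. Total out = 1320 + S13.
lactose balance: 777.48 + 0.086·S13 = 0.268·(1320 + S13)
(0.086 − 0.268)·S13 = 0.268×1320 − 777.48 = -423.72
S13 = -423.72 / -0.182 = 2328.1 g/s

2328 g/s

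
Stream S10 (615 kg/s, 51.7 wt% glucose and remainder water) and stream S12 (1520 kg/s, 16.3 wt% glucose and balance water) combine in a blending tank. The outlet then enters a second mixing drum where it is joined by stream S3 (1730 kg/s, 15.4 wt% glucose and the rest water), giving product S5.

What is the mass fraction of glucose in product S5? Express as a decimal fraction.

Overall, product flow = 3865 kg/s.
glucose in = 615×0.517 + 1520×0.163 + 1730×0.154 = 832.13 kg/s.
glucose fraction in S5 = 0.215.

0.215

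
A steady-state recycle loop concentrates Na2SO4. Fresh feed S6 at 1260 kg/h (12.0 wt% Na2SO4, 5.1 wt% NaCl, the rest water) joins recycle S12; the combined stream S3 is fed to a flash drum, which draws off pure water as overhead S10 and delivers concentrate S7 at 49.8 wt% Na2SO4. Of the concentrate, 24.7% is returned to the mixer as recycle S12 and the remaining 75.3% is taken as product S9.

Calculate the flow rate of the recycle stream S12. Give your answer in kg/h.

Overall Na2SO4 balance (none leaves overhead): Na2SO4 in fresh feed = Na2SO4 in product, i.e. 1260×0.120 = (1−0.247)·S7·0.498.
S7 = 151.2/(0.498×0.753) = 403.21 kg/h.
Recycle S12 = 0.247×403.21 = 99.592 kg/h.

99.59 kg/h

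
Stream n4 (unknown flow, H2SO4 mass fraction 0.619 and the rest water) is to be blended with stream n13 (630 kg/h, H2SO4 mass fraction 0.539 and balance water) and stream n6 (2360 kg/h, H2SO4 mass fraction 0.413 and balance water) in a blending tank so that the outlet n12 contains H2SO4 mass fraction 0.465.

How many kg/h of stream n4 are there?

Let n4 be the unknown flow. Total out = 2990 + n4.
H2SO4 balance: 1314.2 + 0.619·n4 = 0.465·(2990 + n4)
(0.619 − 0.465)·n4 = 0.465×2990 − 1314.2 = 76.1
n4 = 76.1 / 0.154 = 494.16 kg/h

494.2 kg/h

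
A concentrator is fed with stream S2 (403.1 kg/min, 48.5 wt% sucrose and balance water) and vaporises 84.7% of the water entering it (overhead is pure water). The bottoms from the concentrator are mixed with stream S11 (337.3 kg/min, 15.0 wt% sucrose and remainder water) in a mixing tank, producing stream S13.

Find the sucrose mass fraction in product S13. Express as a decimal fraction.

Vapour removed = 0.847×0.515×403.1 = 175.83 kg/min; concentrate = 227.27 kg/min.
sucrose reaching the mixer = 195.5 (from concentrate) + 337.3×0.150 = 246.1 kg/min.
Product flow = 227.27 + 337.3 = 564.57 kg/min; sucrose fraction = 0.436.

0.436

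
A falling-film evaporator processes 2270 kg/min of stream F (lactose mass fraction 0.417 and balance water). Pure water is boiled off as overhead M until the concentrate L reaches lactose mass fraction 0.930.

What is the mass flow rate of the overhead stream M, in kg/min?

1252 kg/min

lactose is conserved: 2270×0.417 = 946.59 kg/min all reports to the concentrate.
Concentrate = 946.59/(target fraction) = 1017.8 kg/min.
Overhead = 2270 − 1017.8 = 1252.2 kg/min.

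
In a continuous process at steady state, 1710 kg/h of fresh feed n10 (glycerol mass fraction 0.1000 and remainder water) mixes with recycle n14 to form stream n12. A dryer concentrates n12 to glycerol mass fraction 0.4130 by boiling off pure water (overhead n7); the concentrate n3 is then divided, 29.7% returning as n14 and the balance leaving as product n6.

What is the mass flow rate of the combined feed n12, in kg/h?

Overall glycerol balance (none leaves overhead): glycerol in fresh feed = glycerol in product, i.e. 1710×0.100 = (1−0.297)·n3·0.413.
n3 = 171/(0.413×0.703) = 588.97 kg/h.
Recycle n14 = 0.297×588.97 = 174.92 kg/h.
Combined feed n12 = 1710 + 174.92 = 1884.9 kg/h.

1885 kg/h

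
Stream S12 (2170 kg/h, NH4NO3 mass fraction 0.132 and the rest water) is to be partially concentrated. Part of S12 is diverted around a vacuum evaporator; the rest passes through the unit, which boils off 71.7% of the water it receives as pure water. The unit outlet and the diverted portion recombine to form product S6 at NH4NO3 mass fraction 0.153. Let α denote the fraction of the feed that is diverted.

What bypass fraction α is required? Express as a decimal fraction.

All 2170×0.132 = 286.44 kg/h of NH4NO3 reaches S6, so S6 = 286.44/0.153 = 1872.2 kg/h and vapour = 297.84 kg/h.
The evaporator receives (1−α)·2170 of feed at 0.868 water and removes 0.717 of that water:
0.717×0.868×(1−α)×2170 = 297.84
(1−α) = 297.84/1350.5 = 0.2205;  α = 0.7795.

0.779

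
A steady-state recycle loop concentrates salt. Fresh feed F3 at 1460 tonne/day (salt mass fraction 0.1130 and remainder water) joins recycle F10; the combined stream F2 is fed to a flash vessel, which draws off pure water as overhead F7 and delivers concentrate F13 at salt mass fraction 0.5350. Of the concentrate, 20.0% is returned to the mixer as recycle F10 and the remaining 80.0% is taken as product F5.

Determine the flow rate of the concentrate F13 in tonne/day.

385.5 tonne/day

Overall salt balance (none leaves overhead): salt in fresh feed = salt in product, i.e. 1460×0.113 = (1−0.200)·F13·0.535.
F13 = 164.98/(0.535×0.800) = 385.47 tonne/day.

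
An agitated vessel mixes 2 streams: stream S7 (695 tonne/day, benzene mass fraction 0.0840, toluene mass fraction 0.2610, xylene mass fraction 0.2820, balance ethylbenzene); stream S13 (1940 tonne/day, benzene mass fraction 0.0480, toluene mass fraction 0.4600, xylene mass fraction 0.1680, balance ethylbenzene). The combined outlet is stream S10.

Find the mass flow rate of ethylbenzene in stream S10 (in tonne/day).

887.8 tonne/day

ethylbenzene out = ethylbenzene in = 695×0.373 + 1940×0.324 = 887.8 tonne/day.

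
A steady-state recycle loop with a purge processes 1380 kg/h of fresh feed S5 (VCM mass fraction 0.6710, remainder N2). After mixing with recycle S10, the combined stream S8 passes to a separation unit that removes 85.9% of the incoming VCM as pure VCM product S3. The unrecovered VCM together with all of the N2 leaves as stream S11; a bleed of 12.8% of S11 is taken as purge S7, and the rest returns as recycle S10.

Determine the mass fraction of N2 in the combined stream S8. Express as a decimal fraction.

0.7706

N2 enters only via S5 and leaves only via the purge: 1380×0.329 = 0.128×(N2 in S11), and the separation unit passes all N2, so N2 in S8 = N2 in S11 = 3547 kg/h.
VCM in S8: m_A = 1380×0.671 + (1−0.128)·(1−0.859)·m_A, so m_A = 925.98/0.8770 = 1055.8 kg/h.
S8 = 1055.8 + 3547 = 4602.8 kg/h.
N2 fraction in S8 = 3547/4602.8 = 0.7706.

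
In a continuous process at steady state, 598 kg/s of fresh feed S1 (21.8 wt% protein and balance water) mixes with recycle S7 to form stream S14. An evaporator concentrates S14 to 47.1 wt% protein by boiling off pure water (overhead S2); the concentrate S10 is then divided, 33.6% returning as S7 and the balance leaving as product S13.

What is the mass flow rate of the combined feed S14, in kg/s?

738.1 kg/s

Overall protein balance (none leaves overhead): protein in fresh feed = protein in product, i.e. 598×0.218 = (1−0.336)·S10·0.471.
S10 = 130.36/(0.471×0.664) = 416.84 kg/s.
Recycle S7 = 0.336×416.84 = 140.06 kg/s.
Combined feed S14 = 598 + 140.06 = 738.06 kg/s.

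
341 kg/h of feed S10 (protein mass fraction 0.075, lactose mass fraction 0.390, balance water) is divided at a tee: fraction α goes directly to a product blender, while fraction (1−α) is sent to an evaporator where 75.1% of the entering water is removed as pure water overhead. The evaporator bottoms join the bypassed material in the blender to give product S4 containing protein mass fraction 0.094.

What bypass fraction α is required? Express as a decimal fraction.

0.497

All 341×0.075 = 25.575 kg/h of protein reaches S4, so S4 = 25.575/0.094 = 272.07 kg/h and vapour = 68.926 kg/h.
The evaporator receives (1−α)·341 of feed at 0.535 water and removes 0.751 of that water:
0.751×0.535×(1−α)×341 = 68.926
(1−α) = 68.926/137.01 = 0.5031;  α = 0.4969.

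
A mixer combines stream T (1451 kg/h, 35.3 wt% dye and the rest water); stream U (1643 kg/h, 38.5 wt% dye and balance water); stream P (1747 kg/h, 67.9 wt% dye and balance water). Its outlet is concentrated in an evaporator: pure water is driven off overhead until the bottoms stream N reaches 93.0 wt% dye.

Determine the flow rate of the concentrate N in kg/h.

dye entering = 1451×0.353 + 1643×0.385 + 1747×0.679 = 2331 kg/h.
All dye reports to N, so N = 2331/0.930 = 2506.4 kg/h.

2506 kg/h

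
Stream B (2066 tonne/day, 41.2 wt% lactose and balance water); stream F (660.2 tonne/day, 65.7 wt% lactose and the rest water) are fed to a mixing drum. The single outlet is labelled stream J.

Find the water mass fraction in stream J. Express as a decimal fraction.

0.529

Total flow out = 2066 + 660.2 = 2726.2 tonne/day.
water in = 2066×0.588 + 660.2×0.343 = 1441.3 tonne/day.
water mass fraction in J = 1441.3/2726.2 = 0.529.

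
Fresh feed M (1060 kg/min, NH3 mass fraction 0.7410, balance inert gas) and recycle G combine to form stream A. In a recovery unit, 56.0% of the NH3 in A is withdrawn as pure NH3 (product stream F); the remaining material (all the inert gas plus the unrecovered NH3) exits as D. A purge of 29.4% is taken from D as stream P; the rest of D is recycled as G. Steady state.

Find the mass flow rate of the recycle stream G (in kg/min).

1013 kg/min

inert gas enters only via M and leaves only via the purge: 1060×0.259 = 0.294×(inert gas in D), and the recovery unit passes all inert gas, so inert gas in A = inert gas in D = 933.81 kg/min.
NH3 in A: m_A = 1060×0.741 + (1−0.294)·(1−0.560)·m_A, so m_A = 785.46/0.6894 = 1139.4 kg/min.
D = (1−0.560)×1139.4 + 933.81 = 1435.1 kg/min.
Recycle G = (1−0.294)×1435.1 = 1013.2 kg/min.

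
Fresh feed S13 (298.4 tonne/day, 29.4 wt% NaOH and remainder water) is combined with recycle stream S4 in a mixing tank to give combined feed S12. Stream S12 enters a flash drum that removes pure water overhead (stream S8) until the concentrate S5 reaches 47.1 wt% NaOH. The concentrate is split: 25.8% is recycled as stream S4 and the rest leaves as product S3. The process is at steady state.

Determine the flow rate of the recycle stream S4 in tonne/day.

64.77 tonne/day

Overall NaOH balance (none leaves overhead): NaOH in fresh feed = NaOH in product, i.e. 298.4×0.294 = (1−0.258)·S5·0.471.
S5 = 87.73/(0.471×0.742) = 251.03 tonne/day.
Recycle S4 = 0.258×251.03 = 64.765 tonne/day.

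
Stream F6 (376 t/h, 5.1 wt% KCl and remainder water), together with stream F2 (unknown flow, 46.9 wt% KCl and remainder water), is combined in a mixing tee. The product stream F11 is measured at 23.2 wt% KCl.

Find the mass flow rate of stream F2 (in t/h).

287.2 t/h

Let F2 be the unknown flow. Total out = 376 + F2.
KCl balance: 19.176 + 0.469·F2 = 0.232·(376 + F2)
(0.469 − 0.232)·F2 = 0.232×376 − 19.176 = 68.056
F2 = 68.056 / 0.237 = 287.16 t/h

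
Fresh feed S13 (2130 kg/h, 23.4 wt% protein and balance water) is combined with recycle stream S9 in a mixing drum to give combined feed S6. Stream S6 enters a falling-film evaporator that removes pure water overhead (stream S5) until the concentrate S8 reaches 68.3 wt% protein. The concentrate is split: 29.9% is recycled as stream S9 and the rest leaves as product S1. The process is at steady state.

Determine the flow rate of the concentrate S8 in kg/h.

Overall protein balance (none leaves overhead): protein in fresh feed = protein in product, i.e. 2130×0.234 = (1−0.299)·S8·0.683.
S8 = 498.42/(0.683×0.701) = 1041 kg/h.

1041 kg/h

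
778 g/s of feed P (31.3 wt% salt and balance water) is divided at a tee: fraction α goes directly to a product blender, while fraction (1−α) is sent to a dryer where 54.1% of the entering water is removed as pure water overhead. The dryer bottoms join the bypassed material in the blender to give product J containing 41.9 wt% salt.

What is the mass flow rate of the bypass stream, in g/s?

248.4 g/s

All 778×0.313 = 243.51 g/s of salt reaches J, so J = 243.51/0.419 = 581.18 g/s and vapour = 196.82 g/s.
The evaporator receives (1−α)·778 of feed at 0.687 water and removes 0.541 of that water:
0.541×0.687×(1−α)×778 = 196.82
(1−α) = 196.82/289.16 = 0.6807;  α = 0.3193.
Bypass flow = 0.3193×778 = 248.44 g/s.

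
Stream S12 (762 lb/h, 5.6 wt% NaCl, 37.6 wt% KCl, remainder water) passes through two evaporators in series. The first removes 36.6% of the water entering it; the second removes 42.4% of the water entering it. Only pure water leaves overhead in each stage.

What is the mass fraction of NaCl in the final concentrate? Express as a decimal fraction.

0.088

water in feed = 762×0.568 = 432.82 lb/h.
After stage 1: water left = (1−0.366)×432.82 = 274.41; stream total = 603.59 lb/h.
After stage 2: water left = (1−0.424)×274.41 = 158.06; final concentrate = 487.24 lb/h.
NaCl fraction = 42.672/487.24 = 0.088.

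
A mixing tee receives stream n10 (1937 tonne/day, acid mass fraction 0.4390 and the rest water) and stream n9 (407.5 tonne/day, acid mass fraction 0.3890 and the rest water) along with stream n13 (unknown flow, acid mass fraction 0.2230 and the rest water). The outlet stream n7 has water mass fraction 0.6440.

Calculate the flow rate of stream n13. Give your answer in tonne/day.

1310 tonne/day

Let n13 be the unknown flow. Total out = 2344.5 + n13.
water balance: 1335.6 + 0.777·n13 = 0.644·(2344.5 + n13)
(0.777 − 0.644)·n13 = 0.644×2344.5 − 1335.6 = 174.22
n13 = 174.22 / 0.133 = 1309.9 tonne/day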